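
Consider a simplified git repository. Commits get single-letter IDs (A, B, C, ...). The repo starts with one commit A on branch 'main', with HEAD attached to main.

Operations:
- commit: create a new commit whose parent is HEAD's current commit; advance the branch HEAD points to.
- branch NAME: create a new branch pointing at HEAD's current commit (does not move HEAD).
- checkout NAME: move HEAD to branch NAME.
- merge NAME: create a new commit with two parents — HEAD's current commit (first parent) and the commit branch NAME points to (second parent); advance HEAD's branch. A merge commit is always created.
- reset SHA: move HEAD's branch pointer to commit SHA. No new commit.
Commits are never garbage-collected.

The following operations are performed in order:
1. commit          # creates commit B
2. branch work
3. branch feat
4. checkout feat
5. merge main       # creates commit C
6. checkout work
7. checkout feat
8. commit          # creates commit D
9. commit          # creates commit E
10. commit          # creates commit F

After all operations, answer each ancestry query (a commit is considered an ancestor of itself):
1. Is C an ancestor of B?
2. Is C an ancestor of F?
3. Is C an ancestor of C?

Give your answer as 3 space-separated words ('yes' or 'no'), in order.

After op 1 (commit): HEAD=main@B [main=B]
After op 2 (branch): HEAD=main@B [main=B work=B]
After op 3 (branch): HEAD=main@B [feat=B main=B work=B]
After op 4 (checkout): HEAD=feat@B [feat=B main=B work=B]
After op 5 (merge): HEAD=feat@C [feat=C main=B work=B]
After op 6 (checkout): HEAD=work@B [feat=C main=B work=B]
After op 7 (checkout): HEAD=feat@C [feat=C main=B work=B]
After op 8 (commit): HEAD=feat@D [feat=D main=B work=B]
After op 9 (commit): HEAD=feat@E [feat=E main=B work=B]
After op 10 (commit): HEAD=feat@F [feat=F main=B work=B]
ancestors(B) = {A,B}; C in? no
ancestors(F) = {A,B,C,D,E,F}; C in? yes
ancestors(C) = {A,B,C}; C in? yes

Answer: no yes yes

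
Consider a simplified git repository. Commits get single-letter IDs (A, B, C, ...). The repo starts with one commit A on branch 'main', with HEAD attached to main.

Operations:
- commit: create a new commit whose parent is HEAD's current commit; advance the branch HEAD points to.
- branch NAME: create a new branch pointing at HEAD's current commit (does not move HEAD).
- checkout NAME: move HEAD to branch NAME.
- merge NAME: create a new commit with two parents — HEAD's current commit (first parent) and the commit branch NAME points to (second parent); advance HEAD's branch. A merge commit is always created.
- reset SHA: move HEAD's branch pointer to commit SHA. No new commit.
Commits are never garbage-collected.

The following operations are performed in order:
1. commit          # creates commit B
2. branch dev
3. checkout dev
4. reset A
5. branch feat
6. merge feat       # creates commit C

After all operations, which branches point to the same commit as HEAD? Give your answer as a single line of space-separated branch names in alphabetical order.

After op 1 (commit): HEAD=main@B [main=B]
After op 2 (branch): HEAD=main@B [dev=B main=B]
After op 3 (checkout): HEAD=dev@B [dev=B main=B]
After op 4 (reset): HEAD=dev@A [dev=A main=B]
After op 5 (branch): HEAD=dev@A [dev=A feat=A main=B]
After op 6 (merge): HEAD=dev@C [dev=C feat=A main=B]

Answer: dev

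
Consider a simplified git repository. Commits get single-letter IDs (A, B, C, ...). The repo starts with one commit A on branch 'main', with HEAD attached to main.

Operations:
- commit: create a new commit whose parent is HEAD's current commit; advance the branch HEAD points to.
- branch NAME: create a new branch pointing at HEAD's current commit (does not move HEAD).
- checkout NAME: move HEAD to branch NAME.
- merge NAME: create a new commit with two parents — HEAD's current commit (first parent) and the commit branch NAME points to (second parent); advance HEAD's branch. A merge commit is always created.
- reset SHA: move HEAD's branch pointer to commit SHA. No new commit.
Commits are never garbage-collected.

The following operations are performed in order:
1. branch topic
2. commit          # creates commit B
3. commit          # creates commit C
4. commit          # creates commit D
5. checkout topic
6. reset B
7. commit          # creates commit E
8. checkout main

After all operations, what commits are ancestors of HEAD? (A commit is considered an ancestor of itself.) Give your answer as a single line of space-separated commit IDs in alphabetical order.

Answer: A B C D

Derivation:
After op 1 (branch): HEAD=main@A [main=A topic=A]
After op 2 (commit): HEAD=main@B [main=B topic=A]
After op 3 (commit): HEAD=main@C [main=C topic=A]
After op 4 (commit): HEAD=main@D [main=D topic=A]
After op 5 (checkout): HEAD=topic@A [main=D topic=A]
After op 6 (reset): HEAD=topic@B [main=D topic=B]
After op 7 (commit): HEAD=topic@E [main=D topic=E]
After op 8 (checkout): HEAD=main@D [main=D topic=E]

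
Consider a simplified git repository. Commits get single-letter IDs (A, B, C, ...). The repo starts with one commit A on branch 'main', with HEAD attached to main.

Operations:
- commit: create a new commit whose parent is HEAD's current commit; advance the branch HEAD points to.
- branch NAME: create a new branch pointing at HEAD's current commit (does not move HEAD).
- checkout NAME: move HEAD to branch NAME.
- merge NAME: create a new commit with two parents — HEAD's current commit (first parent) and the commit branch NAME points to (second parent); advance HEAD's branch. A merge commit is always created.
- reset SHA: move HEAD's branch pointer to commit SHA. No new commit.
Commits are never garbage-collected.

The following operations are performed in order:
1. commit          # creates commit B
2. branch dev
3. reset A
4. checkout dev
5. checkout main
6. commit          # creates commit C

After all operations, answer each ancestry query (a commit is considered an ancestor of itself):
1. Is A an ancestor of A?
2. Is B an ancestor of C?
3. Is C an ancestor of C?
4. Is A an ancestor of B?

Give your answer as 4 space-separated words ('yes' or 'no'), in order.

Answer: yes no yes yes

Derivation:
After op 1 (commit): HEAD=main@B [main=B]
After op 2 (branch): HEAD=main@B [dev=B main=B]
After op 3 (reset): HEAD=main@A [dev=B main=A]
After op 4 (checkout): HEAD=dev@B [dev=B main=A]
After op 5 (checkout): HEAD=main@A [dev=B main=A]
After op 6 (commit): HEAD=main@C [dev=B main=C]
ancestors(A) = {A}; A in? yes
ancestors(C) = {A,C}; B in? no
ancestors(C) = {A,C}; C in? yes
ancestors(B) = {A,B}; A in? yes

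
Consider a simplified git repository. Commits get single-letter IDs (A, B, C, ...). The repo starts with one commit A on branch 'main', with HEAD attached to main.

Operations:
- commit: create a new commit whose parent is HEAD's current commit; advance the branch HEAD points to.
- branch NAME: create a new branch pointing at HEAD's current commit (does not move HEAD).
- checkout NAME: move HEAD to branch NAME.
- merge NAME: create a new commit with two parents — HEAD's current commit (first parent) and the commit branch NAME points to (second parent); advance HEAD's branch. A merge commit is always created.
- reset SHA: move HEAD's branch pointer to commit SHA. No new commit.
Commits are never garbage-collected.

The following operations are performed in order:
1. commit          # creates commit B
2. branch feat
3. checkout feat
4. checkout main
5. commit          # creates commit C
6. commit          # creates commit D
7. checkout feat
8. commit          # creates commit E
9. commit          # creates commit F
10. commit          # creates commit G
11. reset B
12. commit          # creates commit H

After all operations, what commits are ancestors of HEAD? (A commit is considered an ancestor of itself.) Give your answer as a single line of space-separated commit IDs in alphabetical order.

Answer: A B H

Derivation:
After op 1 (commit): HEAD=main@B [main=B]
After op 2 (branch): HEAD=main@B [feat=B main=B]
After op 3 (checkout): HEAD=feat@B [feat=B main=B]
After op 4 (checkout): HEAD=main@B [feat=B main=B]
After op 5 (commit): HEAD=main@C [feat=B main=C]
After op 6 (commit): HEAD=main@D [feat=B main=D]
After op 7 (checkout): HEAD=feat@B [feat=B main=D]
After op 8 (commit): HEAD=feat@E [feat=E main=D]
After op 9 (commit): HEAD=feat@F [feat=F main=D]
After op 10 (commit): HEAD=feat@G [feat=G main=D]
After op 11 (reset): HEAD=feat@B [feat=B main=D]
After op 12 (commit): HEAD=feat@H [feat=H main=D]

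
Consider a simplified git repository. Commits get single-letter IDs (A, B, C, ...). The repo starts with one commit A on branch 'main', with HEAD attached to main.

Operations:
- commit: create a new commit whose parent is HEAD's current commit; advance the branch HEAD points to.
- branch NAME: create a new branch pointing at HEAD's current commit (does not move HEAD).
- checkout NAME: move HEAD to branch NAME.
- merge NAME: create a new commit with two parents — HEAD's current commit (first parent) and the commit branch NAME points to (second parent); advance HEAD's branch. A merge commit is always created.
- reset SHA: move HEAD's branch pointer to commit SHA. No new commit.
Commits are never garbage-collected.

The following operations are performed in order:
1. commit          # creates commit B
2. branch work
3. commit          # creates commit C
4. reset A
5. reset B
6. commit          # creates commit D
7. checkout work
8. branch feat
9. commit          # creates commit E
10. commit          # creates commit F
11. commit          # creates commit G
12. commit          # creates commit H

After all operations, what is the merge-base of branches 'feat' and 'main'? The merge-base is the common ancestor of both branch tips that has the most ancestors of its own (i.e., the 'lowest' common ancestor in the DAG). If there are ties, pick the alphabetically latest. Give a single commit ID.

After op 1 (commit): HEAD=main@B [main=B]
After op 2 (branch): HEAD=main@B [main=B work=B]
After op 3 (commit): HEAD=main@C [main=C work=B]
After op 4 (reset): HEAD=main@A [main=A work=B]
After op 5 (reset): HEAD=main@B [main=B work=B]
After op 6 (commit): HEAD=main@D [main=D work=B]
After op 7 (checkout): HEAD=work@B [main=D work=B]
After op 8 (branch): HEAD=work@B [feat=B main=D work=B]
After op 9 (commit): HEAD=work@E [feat=B main=D work=E]
After op 10 (commit): HEAD=work@F [feat=B main=D work=F]
After op 11 (commit): HEAD=work@G [feat=B main=D work=G]
After op 12 (commit): HEAD=work@H [feat=B main=D work=H]
ancestors(feat=B): ['A', 'B']
ancestors(main=D): ['A', 'B', 'D']
common: ['A', 'B']

Answer: B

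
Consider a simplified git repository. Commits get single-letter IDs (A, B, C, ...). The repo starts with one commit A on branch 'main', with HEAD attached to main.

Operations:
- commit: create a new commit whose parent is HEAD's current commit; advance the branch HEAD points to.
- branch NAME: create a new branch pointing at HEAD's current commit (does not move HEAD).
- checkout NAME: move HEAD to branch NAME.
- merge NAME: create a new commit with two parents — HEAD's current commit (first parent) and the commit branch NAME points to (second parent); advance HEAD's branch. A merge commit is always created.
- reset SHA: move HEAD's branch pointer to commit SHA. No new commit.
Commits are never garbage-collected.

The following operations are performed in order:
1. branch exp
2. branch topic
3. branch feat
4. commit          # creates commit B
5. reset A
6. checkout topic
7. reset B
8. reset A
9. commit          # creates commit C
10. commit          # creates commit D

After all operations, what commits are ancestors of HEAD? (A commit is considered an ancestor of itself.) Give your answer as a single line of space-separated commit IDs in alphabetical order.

Answer: A C D

Derivation:
After op 1 (branch): HEAD=main@A [exp=A main=A]
After op 2 (branch): HEAD=main@A [exp=A main=A topic=A]
After op 3 (branch): HEAD=main@A [exp=A feat=A main=A topic=A]
After op 4 (commit): HEAD=main@B [exp=A feat=A main=B topic=A]
After op 5 (reset): HEAD=main@A [exp=A feat=A main=A topic=A]
After op 6 (checkout): HEAD=topic@A [exp=A feat=A main=A topic=A]
After op 7 (reset): HEAD=topic@B [exp=A feat=A main=A topic=B]
After op 8 (reset): HEAD=topic@A [exp=A feat=A main=A topic=A]
After op 9 (commit): HEAD=topic@C [exp=A feat=A main=A topic=C]
After op 10 (commit): HEAD=topic@D [exp=A feat=A main=A topic=D]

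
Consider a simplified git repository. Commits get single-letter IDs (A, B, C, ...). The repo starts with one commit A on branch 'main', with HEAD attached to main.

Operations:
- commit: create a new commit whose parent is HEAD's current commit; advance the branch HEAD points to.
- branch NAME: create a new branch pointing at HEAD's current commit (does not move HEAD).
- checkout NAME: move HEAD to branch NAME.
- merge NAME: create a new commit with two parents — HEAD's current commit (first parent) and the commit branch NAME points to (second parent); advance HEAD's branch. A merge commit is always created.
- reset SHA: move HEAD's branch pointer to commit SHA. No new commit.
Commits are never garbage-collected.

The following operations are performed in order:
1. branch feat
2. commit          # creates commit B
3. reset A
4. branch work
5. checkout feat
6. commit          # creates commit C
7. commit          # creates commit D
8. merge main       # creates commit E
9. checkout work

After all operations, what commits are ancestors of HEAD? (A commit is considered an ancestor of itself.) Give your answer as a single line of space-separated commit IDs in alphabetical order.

Answer: A

Derivation:
After op 1 (branch): HEAD=main@A [feat=A main=A]
After op 2 (commit): HEAD=main@B [feat=A main=B]
After op 3 (reset): HEAD=main@A [feat=A main=A]
After op 4 (branch): HEAD=main@A [feat=A main=A work=A]
After op 5 (checkout): HEAD=feat@A [feat=A main=A work=A]
After op 6 (commit): HEAD=feat@C [feat=C main=A work=A]
After op 7 (commit): HEAD=feat@D [feat=D main=A work=A]
After op 8 (merge): HEAD=feat@E [feat=E main=A work=A]
After op 9 (checkout): HEAD=work@A [feat=E main=A work=A]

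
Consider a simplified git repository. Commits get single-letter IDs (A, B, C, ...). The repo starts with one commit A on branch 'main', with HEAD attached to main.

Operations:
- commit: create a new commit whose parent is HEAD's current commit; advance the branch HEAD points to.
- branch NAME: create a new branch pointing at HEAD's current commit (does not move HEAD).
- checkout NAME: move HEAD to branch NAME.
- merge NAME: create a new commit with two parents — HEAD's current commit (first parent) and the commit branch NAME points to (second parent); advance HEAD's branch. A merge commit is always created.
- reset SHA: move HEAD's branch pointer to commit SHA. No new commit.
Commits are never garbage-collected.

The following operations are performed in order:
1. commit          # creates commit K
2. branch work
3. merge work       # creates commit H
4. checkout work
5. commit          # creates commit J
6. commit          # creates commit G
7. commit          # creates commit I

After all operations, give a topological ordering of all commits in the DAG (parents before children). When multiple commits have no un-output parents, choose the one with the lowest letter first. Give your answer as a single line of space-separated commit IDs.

After op 1 (commit): HEAD=main@K [main=K]
After op 2 (branch): HEAD=main@K [main=K work=K]
After op 3 (merge): HEAD=main@H [main=H work=K]
After op 4 (checkout): HEAD=work@K [main=H work=K]
After op 5 (commit): HEAD=work@J [main=H work=J]
After op 6 (commit): HEAD=work@G [main=H work=G]
After op 7 (commit): HEAD=work@I [main=H work=I]
commit A: parents=[]
commit G: parents=['J']
commit H: parents=['K', 'K']
commit I: parents=['G']
commit J: parents=['K']
commit K: parents=['A']

Answer: A K H J G I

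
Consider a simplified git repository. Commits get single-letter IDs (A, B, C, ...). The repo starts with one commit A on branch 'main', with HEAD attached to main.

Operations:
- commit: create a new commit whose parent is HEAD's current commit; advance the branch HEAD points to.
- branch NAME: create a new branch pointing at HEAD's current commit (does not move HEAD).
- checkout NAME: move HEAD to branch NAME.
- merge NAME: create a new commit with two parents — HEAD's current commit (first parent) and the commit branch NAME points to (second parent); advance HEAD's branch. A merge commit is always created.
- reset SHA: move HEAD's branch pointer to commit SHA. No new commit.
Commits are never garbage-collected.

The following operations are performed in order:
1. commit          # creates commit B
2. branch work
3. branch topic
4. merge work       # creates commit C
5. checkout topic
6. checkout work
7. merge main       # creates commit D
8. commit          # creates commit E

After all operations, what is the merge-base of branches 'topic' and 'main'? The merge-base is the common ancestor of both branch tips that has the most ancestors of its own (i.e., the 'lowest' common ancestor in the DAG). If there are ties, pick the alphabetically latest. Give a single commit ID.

After op 1 (commit): HEAD=main@B [main=B]
After op 2 (branch): HEAD=main@B [main=B work=B]
After op 3 (branch): HEAD=main@B [main=B topic=B work=B]
After op 4 (merge): HEAD=main@C [main=C topic=B work=B]
After op 5 (checkout): HEAD=topic@B [main=C topic=B work=B]
After op 6 (checkout): HEAD=work@B [main=C topic=B work=B]
After op 7 (merge): HEAD=work@D [main=C topic=B work=D]
After op 8 (commit): HEAD=work@E [main=C topic=B work=E]
ancestors(topic=B): ['A', 'B']
ancestors(main=C): ['A', 'B', 'C']
common: ['A', 'B']

Answer: B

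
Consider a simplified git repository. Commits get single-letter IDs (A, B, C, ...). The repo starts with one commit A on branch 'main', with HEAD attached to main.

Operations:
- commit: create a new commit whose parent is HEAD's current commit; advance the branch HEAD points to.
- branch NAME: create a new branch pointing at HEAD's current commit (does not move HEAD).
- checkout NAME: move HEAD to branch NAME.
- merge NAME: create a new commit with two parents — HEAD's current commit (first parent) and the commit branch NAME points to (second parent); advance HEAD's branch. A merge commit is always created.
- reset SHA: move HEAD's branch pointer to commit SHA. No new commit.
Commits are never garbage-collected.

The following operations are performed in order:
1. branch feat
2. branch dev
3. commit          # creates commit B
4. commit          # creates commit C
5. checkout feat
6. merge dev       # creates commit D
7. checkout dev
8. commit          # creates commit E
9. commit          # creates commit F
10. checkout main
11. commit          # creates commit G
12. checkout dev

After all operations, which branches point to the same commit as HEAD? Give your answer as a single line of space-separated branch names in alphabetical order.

After op 1 (branch): HEAD=main@A [feat=A main=A]
After op 2 (branch): HEAD=main@A [dev=A feat=A main=A]
After op 3 (commit): HEAD=main@B [dev=A feat=A main=B]
After op 4 (commit): HEAD=main@C [dev=A feat=A main=C]
After op 5 (checkout): HEAD=feat@A [dev=A feat=A main=C]
After op 6 (merge): HEAD=feat@D [dev=A feat=D main=C]
After op 7 (checkout): HEAD=dev@A [dev=A feat=D main=C]
After op 8 (commit): HEAD=dev@E [dev=E feat=D main=C]
After op 9 (commit): HEAD=dev@F [dev=F feat=D main=C]
After op 10 (checkout): HEAD=main@C [dev=F feat=D main=C]
After op 11 (commit): HEAD=main@G [dev=F feat=D main=G]
After op 12 (checkout): HEAD=dev@F [dev=F feat=D main=G]

Answer: dev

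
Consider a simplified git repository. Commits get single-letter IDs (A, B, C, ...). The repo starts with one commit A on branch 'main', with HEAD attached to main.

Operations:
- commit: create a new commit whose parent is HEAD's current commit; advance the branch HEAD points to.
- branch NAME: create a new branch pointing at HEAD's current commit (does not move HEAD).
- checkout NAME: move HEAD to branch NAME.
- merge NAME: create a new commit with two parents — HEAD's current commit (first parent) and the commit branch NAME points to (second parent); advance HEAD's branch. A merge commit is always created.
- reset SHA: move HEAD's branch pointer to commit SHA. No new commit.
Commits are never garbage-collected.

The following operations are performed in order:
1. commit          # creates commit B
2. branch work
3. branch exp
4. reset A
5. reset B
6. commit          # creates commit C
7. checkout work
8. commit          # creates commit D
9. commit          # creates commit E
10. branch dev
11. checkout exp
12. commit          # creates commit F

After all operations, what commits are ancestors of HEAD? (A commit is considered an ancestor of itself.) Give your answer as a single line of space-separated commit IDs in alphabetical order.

After op 1 (commit): HEAD=main@B [main=B]
After op 2 (branch): HEAD=main@B [main=B work=B]
After op 3 (branch): HEAD=main@B [exp=B main=B work=B]
After op 4 (reset): HEAD=main@A [exp=B main=A work=B]
After op 5 (reset): HEAD=main@B [exp=B main=B work=B]
After op 6 (commit): HEAD=main@C [exp=B main=C work=B]
After op 7 (checkout): HEAD=work@B [exp=B main=C work=B]
After op 8 (commit): HEAD=work@D [exp=B main=C work=D]
After op 9 (commit): HEAD=work@E [exp=B main=C work=E]
After op 10 (branch): HEAD=work@E [dev=E exp=B main=C work=E]
After op 11 (checkout): HEAD=exp@B [dev=E exp=B main=C work=E]
After op 12 (commit): HEAD=exp@F [dev=E exp=F main=C work=E]

Answer: A B F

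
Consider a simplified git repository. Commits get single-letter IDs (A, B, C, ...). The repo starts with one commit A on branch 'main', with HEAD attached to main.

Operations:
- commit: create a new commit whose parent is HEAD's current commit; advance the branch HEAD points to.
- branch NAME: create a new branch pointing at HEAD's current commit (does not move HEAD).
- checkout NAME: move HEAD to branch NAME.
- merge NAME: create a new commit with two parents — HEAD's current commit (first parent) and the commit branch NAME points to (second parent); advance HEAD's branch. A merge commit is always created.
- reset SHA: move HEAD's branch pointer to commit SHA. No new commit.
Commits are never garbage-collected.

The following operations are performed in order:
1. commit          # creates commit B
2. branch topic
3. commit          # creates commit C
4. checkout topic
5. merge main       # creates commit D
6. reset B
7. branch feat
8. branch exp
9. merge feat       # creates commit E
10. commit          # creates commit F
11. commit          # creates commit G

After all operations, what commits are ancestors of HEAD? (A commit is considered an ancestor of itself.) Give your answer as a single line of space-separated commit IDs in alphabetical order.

After op 1 (commit): HEAD=main@B [main=B]
After op 2 (branch): HEAD=main@B [main=B topic=B]
After op 3 (commit): HEAD=main@C [main=C topic=B]
After op 4 (checkout): HEAD=topic@B [main=C topic=B]
After op 5 (merge): HEAD=topic@D [main=C topic=D]
After op 6 (reset): HEAD=topic@B [main=C topic=B]
After op 7 (branch): HEAD=topic@B [feat=B main=C topic=B]
After op 8 (branch): HEAD=topic@B [exp=B feat=B main=C topic=B]
After op 9 (merge): HEAD=topic@E [exp=B feat=B main=C topic=E]
After op 10 (commit): HEAD=topic@F [exp=B feat=B main=C topic=F]
After op 11 (commit): HEAD=topic@G [exp=B feat=B main=C topic=G]

Answer: A B E F G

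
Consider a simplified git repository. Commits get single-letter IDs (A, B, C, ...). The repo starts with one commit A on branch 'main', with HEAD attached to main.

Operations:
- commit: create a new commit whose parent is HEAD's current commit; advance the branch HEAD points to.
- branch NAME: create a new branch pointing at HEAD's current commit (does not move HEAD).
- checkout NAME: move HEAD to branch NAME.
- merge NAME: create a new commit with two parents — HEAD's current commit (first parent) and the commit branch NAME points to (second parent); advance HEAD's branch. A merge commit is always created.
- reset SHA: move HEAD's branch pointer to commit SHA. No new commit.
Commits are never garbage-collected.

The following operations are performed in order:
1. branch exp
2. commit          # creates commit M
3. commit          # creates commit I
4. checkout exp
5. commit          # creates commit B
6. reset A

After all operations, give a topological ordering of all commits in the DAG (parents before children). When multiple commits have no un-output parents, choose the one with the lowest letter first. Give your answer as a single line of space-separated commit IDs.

After op 1 (branch): HEAD=main@A [exp=A main=A]
After op 2 (commit): HEAD=main@M [exp=A main=M]
After op 3 (commit): HEAD=main@I [exp=A main=I]
After op 4 (checkout): HEAD=exp@A [exp=A main=I]
After op 5 (commit): HEAD=exp@B [exp=B main=I]
After op 6 (reset): HEAD=exp@A [exp=A main=I]
commit A: parents=[]
commit B: parents=['A']
commit I: parents=['M']
commit M: parents=['A']

Answer: A B M I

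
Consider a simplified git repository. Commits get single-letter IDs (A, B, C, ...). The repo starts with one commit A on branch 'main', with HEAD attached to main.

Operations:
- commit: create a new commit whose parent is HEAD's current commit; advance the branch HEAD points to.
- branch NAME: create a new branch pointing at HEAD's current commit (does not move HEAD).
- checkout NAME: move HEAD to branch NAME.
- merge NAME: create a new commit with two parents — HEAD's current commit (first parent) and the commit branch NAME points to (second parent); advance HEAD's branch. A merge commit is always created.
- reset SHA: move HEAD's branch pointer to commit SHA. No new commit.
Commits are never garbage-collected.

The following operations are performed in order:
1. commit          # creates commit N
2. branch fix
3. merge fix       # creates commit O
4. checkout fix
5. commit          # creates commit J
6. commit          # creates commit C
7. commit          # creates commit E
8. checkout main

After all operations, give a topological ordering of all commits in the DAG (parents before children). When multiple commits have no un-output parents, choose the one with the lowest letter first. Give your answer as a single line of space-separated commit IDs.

After op 1 (commit): HEAD=main@N [main=N]
After op 2 (branch): HEAD=main@N [fix=N main=N]
After op 3 (merge): HEAD=main@O [fix=N main=O]
After op 4 (checkout): HEAD=fix@N [fix=N main=O]
After op 5 (commit): HEAD=fix@J [fix=J main=O]
After op 6 (commit): HEAD=fix@C [fix=C main=O]
After op 7 (commit): HEAD=fix@E [fix=E main=O]
After op 8 (checkout): HEAD=main@O [fix=E main=O]
commit A: parents=[]
commit C: parents=['J']
commit E: parents=['C']
commit J: parents=['N']
commit N: parents=['A']
commit O: parents=['N', 'N']

Answer: A N J C E O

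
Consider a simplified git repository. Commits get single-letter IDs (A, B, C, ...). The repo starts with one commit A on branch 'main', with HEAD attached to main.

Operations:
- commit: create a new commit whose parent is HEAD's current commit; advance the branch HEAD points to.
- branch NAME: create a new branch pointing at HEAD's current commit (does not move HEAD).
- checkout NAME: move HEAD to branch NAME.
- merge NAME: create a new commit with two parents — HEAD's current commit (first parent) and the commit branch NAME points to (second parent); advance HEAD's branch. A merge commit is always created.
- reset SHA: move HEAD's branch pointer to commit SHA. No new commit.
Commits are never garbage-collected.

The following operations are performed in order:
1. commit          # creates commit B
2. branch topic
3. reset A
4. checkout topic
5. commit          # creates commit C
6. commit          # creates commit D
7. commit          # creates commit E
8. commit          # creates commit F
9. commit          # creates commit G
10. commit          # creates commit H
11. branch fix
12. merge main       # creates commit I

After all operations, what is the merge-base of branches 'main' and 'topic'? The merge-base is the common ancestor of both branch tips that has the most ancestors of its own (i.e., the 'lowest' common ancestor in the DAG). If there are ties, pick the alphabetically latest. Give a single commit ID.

Answer: A

Derivation:
After op 1 (commit): HEAD=main@B [main=B]
After op 2 (branch): HEAD=main@B [main=B topic=B]
After op 3 (reset): HEAD=main@A [main=A topic=B]
After op 4 (checkout): HEAD=topic@B [main=A topic=B]
After op 5 (commit): HEAD=topic@C [main=A topic=C]
After op 6 (commit): HEAD=topic@D [main=A topic=D]
After op 7 (commit): HEAD=topic@E [main=A topic=E]
After op 8 (commit): HEAD=topic@F [main=A topic=F]
After op 9 (commit): HEAD=topic@G [main=A topic=G]
After op 10 (commit): HEAD=topic@H [main=A topic=H]
After op 11 (branch): HEAD=topic@H [fix=H main=A topic=H]
After op 12 (merge): HEAD=topic@I [fix=H main=A topic=I]
ancestors(main=A): ['A']
ancestors(topic=I): ['A', 'B', 'C', 'D', 'E', 'F', 'G', 'H', 'I']
common: ['A']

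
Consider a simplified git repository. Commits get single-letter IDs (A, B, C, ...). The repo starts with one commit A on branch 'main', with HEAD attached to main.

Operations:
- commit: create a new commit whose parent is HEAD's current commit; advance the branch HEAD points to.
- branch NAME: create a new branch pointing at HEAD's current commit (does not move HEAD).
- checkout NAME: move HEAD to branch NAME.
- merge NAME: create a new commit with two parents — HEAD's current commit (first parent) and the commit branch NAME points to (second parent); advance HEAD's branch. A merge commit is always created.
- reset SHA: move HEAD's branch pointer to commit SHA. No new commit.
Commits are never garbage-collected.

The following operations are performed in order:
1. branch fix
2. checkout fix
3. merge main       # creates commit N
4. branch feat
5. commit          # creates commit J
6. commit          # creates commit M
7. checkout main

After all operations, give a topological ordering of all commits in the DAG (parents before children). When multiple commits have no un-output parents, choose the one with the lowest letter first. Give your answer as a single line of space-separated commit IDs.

After op 1 (branch): HEAD=main@A [fix=A main=A]
After op 2 (checkout): HEAD=fix@A [fix=A main=A]
After op 3 (merge): HEAD=fix@N [fix=N main=A]
After op 4 (branch): HEAD=fix@N [feat=N fix=N main=A]
After op 5 (commit): HEAD=fix@J [feat=N fix=J main=A]
After op 6 (commit): HEAD=fix@M [feat=N fix=M main=A]
After op 7 (checkout): HEAD=main@A [feat=N fix=M main=A]
commit A: parents=[]
commit J: parents=['N']
commit M: parents=['J']
commit N: parents=['A', 'A']

Answer: A N J M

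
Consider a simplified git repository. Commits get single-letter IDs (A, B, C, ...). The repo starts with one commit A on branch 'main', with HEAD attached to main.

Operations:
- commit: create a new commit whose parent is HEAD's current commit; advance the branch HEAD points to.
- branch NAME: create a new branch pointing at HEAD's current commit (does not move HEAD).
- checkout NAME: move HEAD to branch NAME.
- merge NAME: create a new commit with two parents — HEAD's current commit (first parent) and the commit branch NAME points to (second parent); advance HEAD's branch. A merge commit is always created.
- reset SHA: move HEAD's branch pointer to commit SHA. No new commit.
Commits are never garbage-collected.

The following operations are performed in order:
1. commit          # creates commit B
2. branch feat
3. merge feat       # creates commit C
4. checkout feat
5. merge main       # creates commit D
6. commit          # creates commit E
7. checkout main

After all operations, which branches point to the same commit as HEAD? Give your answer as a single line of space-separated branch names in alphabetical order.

Answer: main

Derivation:
After op 1 (commit): HEAD=main@B [main=B]
After op 2 (branch): HEAD=main@B [feat=B main=B]
After op 3 (merge): HEAD=main@C [feat=B main=C]
After op 4 (checkout): HEAD=feat@B [feat=B main=C]
After op 5 (merge): HEAD=feat@D [feat=D main=C]
After op 6 (commit): HEAD=feat@E [feat=E main=C]
After op 7 (checkout): HEAD=main@C [feat=E main=C]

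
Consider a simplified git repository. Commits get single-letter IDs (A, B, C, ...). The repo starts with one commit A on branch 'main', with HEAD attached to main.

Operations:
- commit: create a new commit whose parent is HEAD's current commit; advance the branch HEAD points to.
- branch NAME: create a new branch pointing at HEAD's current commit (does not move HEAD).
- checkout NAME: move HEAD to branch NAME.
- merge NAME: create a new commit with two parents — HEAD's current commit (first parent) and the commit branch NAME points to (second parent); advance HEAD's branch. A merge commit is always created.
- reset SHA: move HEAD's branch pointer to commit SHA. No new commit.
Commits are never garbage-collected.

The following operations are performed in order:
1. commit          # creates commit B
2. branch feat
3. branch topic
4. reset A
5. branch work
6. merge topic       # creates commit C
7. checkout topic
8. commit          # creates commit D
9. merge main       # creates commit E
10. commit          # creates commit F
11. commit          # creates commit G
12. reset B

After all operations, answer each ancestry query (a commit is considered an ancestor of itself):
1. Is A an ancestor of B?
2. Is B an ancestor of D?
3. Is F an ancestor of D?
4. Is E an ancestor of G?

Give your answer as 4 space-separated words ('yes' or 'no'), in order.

Answer: yes yes no yes

Derivation:
After op 1 (commit): HEAD=main@B [main=B]
After op 2 (branch): HEAD=main@B [feat=B main=B]
After op 3 (branch): HEAD=main@B [feat=B main=B topic=B]
After op 4 (reset): HEAD=main@A [feat=B main=A topic=B]
After op 5 (branch): HEAD=main@A [feat=B main=A topic=B work=A]
After op 6 (merge): HEAD=main@C [feat=B main=C topic=B work=A]
After op 7 (checkout): HEAD=topic@B [feat=B main=C topic=B work=A]
After op 8 (commit): HEAD=topic@D [feat=B main=C topic=D work=A]
After op 9 (merge): HEAD=topic@E [feat=B main=C topic=E work=A]
After op 10 (commit): HEAD=topic@F [feat=B main=C topic=F work=A]
After op 11 (commit): HEAD=topic@G [feat=B main=C topic=G work=A]
After op 12 (reset): HEAD=topic@B [feat=B main=C topic=B work=A]
ancestors(B) = {A,B}; A in? yes
ancestors(D) = {A,B,D}; B in? yes
ancestors(D) = {A,B,D}; F in? no
ancestors(G) = {A,B,C,D,E,F,G}; E in? yes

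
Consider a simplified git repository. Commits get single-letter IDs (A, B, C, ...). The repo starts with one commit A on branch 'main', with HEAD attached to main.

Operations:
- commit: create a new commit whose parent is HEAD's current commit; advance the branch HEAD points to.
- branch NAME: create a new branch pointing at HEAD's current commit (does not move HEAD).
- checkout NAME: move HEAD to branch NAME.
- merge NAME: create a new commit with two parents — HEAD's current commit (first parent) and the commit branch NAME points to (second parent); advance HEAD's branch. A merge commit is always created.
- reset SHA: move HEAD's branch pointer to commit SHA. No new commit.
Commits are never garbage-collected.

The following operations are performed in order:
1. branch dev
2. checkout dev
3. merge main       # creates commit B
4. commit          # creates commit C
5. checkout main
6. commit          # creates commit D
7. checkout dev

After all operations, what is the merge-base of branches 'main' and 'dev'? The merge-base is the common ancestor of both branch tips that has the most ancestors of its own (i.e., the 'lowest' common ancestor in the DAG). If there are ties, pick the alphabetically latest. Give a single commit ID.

After op 1 (branch): HEAD=main@A [dev=A main=A]
After op 2 (checkout): HEAD=dev@A [dev=A main=A]
After op 3 (merge): HEAD=dev@B [dev=B main=A]
After op 4 (commit): HEAD=dev@C [dev=C main=A]
After op 5 (checkout): HEAD=main@A [dev=C main=A]
After op 6 (commit): HEAD=main@D [dev=C main=D]
After op 7 (checkout): HEAD=dev@C [dev=C main=D]
ancestors(main=D): ['A', 'D']
ancestors(dev=C): ['A', 'B', 'C']
common: ['A']

Answer: A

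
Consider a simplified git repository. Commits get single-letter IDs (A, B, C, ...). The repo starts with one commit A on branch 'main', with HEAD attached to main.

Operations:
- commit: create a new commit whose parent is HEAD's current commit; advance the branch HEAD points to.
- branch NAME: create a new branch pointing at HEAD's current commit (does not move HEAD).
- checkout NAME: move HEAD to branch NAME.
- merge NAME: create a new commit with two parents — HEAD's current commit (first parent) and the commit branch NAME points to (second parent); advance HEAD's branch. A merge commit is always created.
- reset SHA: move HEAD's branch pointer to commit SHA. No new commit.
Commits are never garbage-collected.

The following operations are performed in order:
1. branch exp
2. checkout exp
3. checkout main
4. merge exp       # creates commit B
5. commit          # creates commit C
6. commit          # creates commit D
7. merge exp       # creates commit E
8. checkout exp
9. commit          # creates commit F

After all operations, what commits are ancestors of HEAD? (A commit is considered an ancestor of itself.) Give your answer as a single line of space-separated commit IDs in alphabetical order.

Answer: A F

Derivation:
After op 1 (branch): HEAD=main@A [exp=A main=A]
After op 2 (checkout): HEAD=exp@A [exp=A main=A]
After op 3 (checkout): HEAD=main@A [exp=A main=A]
After op 4 (merge): HEAD=main@B [exp=A main=B]
After op 5 (commit): HEAD=main@C [exp=A main=C]
After op 6 (commit): HEAD=main@D [exp=A main=D]
After op 7 (merge): HEAD=main@E [exp=A main=E]
After op 8 (checkout): HEAD=exp@A [exp=A main=E]
After op 9 (commit): HEAD=exp@F [exp=F main=E]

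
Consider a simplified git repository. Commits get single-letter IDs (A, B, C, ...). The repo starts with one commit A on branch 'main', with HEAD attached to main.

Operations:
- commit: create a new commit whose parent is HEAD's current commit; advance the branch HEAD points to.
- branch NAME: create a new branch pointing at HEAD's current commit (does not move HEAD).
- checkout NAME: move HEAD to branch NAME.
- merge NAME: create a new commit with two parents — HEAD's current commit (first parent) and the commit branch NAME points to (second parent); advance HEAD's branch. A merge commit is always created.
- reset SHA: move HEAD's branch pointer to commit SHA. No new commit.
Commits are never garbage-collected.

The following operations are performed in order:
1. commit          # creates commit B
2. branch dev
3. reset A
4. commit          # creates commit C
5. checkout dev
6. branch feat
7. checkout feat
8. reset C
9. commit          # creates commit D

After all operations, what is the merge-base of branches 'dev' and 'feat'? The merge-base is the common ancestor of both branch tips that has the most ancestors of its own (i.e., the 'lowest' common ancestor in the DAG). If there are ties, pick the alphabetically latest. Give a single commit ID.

After op 1 (commit): HEAD=main@B [main=B]
After op 2 (branch): HEAD=main@B [dev=B main=B]
After op 3 (reset): HEAD=main@A [dev=B main=A]
After op 4 (commit): HEAD=main@C [dev=B main=C]
After op 5 (checkout): HEAD=dev@B [dev=B main=C]
After op 6 (branch): HEAD=dev@B [dev=B feat=B main=C]
After op 7 (checkout): HEAD=feat@B [dev=B feat=B main=C]
After op 8 (reset): HEAD=feat@C [dev=B feat=C main=C]
After op 9 (commit): HEAD=feat@D [dev=B feat=D main=C]
ancestors(dev=B): ['A', 'B']
ancestors(feat=D): ['A', 'C', 'D']
common: ['A']

Answer: A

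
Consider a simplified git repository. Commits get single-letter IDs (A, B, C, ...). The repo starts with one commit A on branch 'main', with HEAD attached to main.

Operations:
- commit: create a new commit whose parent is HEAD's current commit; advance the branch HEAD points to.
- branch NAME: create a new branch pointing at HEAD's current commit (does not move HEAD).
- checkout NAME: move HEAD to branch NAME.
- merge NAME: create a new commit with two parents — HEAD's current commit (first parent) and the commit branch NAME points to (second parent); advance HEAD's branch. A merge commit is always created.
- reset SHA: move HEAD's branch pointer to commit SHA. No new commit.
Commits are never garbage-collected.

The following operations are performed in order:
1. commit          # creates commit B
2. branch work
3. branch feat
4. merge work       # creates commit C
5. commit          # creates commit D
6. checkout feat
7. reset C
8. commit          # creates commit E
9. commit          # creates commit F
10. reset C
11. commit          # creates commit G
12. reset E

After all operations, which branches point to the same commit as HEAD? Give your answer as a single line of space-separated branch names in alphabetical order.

After op 1 (commit): HEAD=main@B [main=B]
After op 2 (branch): HEAD=main@B [main=B work=B]
After op 3 (branch): HEAD=main@B [feat=B main=B work=B]
After op 4 (merge): HEAD=main@C [feat=B main=C work=B]
After op 5 (commit): HEAD=main@D [feat=B main=D work=B]
After op 6 (checkout): HEAD=feat@B [feat=B main=D work=B]
After op 7 (reset): HEAD=feat@C [feat=C main=D work=B]
After op 8 (commit): HEAD=feat@E [feat=E main=D work=B]
After op 9 (commit): HEAD=feat@F [feat=F main=D work=B]
After op 10 (reset): HEAD=feat@C [feat=C main=D work=B]
After op 11 (commit): HEAD=feat@G [feat=G main=D work=B]
After op 12 (reset): HEAD=feat@E [feat=E main=D work=B]

Answer: feat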